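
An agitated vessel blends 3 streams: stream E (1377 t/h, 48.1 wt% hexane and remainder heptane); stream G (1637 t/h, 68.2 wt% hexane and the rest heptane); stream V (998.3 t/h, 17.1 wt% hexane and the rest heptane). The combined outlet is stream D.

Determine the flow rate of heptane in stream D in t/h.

2063 t/h

heptane out = heptane in = 1377×0.519 + 1637×0.318 + 998.3×0.829 = 2062.8 t/h.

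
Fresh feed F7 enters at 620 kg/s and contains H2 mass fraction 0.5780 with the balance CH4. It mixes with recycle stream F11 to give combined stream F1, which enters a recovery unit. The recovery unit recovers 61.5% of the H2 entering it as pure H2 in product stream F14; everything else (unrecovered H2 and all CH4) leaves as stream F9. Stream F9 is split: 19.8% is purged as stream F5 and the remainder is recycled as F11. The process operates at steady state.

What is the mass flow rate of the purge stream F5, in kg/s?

301.2 kg/s

CH4 enters only via F7 and leaves only via the purge: 620×0.422 = 0.198×(CH4 in F9), and the recovery unit passes all CH4, so CH4 in F1 = CH4 in F9 = 1321.4 kg/s.
H2 in F1: m_A = 620×0.578 + (1−0.198)·(1−0.615)·m_A, so m_A = 358.36/0.6912 = 518.44 kg/s.
F9 = (1−0.615)×518.44 + 1321.4 = 1521 kg/s.
Purge F5 = 0.198×1521 = 301.16 kg/s.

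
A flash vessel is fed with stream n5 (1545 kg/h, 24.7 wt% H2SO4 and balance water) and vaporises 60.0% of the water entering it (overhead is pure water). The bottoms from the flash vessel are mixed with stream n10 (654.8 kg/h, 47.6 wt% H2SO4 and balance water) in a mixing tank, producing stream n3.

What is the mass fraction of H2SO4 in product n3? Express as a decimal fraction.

Vapour removed = 0.600×0.753×1545 = 698.03 kg/h; concentrate = 846.97 kg/h.
H2SO4 reaching the mixer = 381.62 (from concentrate) + 654.8×0.476 = 693.3 kg/h.
Product flow = 846.97 + 654.8 = 1501.8 kg/h; H2SO4 fraction = 0.462.

0.462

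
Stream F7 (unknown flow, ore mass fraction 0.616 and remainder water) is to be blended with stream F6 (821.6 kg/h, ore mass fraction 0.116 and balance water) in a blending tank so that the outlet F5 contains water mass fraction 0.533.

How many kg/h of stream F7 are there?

Let F7 be the unknown flow. Total out = 821.6 + F7.
water balance: 726.29 + 0.384·F7 = 0.533·(821.6 + F7)
(0.384 − 0.533)·F7 = 0.533×821.6 − 726.29 = -288.38
F7 = -288.38 / -0.149 = 1935.4 kg/h

1935 kg/h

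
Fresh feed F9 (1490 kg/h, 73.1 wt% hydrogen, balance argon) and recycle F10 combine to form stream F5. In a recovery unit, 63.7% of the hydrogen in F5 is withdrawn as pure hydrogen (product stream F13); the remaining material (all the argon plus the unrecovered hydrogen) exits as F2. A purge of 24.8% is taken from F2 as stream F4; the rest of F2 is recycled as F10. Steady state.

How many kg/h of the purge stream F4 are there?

argon enters only via F9 and leaves only via the purge: 1490×0.269 = 0.248×(argon in F2), and the recovery unit passes all argon, so argon in F5 = argon in F2 = 1616.2 kg/h.
hydrogen in F5: m_A = 1490×0.731 + (1−0.248)·(1−0.637)·m_A, so m_A = 1089.2/0.7270 = 1498.1 kg/h.
F2 = (1−0.637)×1498.1 + 1616.2 = 2160 kg/h.
Purge F4 = 0.248×2160 = 535.68 kg/h.

535.7 kg/h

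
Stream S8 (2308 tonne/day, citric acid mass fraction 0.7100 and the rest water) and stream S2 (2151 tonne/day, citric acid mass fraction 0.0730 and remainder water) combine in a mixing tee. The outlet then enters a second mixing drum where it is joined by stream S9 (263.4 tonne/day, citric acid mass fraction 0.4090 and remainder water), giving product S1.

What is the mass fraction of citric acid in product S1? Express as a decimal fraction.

Overall, product flow = 4722.4 tonne/day.
citric acid in = 2308×0.710 + 2151×0.073 + 263.4×0.409 = 1903.4 tonne/day.
citric acid fraction in S1 = 0.4031.

0.4031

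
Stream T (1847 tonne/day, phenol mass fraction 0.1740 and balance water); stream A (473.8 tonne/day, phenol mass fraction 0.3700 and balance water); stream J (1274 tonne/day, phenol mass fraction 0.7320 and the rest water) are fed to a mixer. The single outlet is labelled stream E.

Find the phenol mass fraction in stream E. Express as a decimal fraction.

0.3976

Total flow out = 1847 + 473.8 + 1274 = 3594.8 tonne/day.
phenol in = 1847×0.174 + 473.8×0.370 + 1274×0.732 = 1429.3 tonne/day.
phenol mass fraction in E = 1429.3/3594.8 = 0.3976.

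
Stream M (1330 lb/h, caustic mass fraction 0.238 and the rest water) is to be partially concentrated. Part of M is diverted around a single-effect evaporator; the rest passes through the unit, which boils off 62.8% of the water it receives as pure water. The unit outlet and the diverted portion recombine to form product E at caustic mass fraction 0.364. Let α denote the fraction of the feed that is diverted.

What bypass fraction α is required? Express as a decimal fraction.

0.277

All 1330×0.238 = 316.54 lb/h of caustic reaches E, so E = 316.54/0.364 = 869.62 lb/h and vapour = 460.38 lb/h.
The evaporator receives (1−α)·1330 of feed at 0.762 water and removes 0.628 of that water:
0.628×0.762×(1−α)×1330 = 460.38
(1−α) = 460.38/636.45 = 0.7234;  α = 0.2766.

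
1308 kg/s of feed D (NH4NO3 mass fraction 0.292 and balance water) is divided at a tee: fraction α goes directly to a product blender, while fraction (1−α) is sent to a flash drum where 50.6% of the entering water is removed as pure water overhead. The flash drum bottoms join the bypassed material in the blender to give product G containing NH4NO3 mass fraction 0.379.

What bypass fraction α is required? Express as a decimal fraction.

0.359

All 1308×0.292 = 381.94 kg/s of NH4NO3 reaches G, so G = 381.94/0.379 = 1007.7 kg/s and vapour = 300.25 kg/s.
The evaporator receives (1−α)·1308 of feed at 0.708 water and removes 0.506 of that water:
0.506×0.708×(1−α)×1308 = 300.25
(1−α) = 300.25/468.59 = 0.6408;  α = 0.3592.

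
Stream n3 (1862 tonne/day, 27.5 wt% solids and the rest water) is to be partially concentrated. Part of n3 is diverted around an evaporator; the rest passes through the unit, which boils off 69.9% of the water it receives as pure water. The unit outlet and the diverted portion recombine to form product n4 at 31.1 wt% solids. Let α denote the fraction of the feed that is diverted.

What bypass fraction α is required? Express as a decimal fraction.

All 1862×0.275 = 512.05 tonne/day of solids reaches n4, so n4 = 512.05/0.311 = 1646.5 tonne/day and vapour = 215.54 tonne/day.
The evaporator receives (1−α)·1862 of feed at 0.725 water and removes 0.699 of that water:
0.699×0.725×(1−α)×1862 = 215.54
(1−α) = 215.54/943.62 = 0.2284;  α = 0.7716.

0.772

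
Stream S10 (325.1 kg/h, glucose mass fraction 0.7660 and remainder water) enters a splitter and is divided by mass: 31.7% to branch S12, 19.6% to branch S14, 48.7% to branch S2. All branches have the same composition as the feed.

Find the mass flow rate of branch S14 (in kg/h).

63.72 kg/h

Branch S14 flow = 0.196×325.1 = 63.72 kg/h.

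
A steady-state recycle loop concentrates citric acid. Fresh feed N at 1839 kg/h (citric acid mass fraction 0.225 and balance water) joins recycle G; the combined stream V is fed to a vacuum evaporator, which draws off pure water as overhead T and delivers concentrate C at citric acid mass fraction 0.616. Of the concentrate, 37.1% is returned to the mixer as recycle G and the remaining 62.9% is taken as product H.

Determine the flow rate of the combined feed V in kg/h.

Overall citric acid balance (none leaves overhead): citric acid in fresh feed = citric acid in product, i.e. 1839×0.225 = (1−0.371)·C·0.616.
C = 413.78/(0.616×0.629) = 1067.9 kg/h.
Recycle G = 0.371×1067.9 = 396.19 kg/h.
Combined feed V = 1839 + 396.19 = 2235.2 kg/h.

2235 kg/h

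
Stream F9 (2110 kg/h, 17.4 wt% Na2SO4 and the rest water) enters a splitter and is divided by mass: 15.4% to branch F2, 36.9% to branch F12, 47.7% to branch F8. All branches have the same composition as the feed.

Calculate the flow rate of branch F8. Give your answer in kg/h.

1006 kg/h

Branch F8 flow = 0.477×2110 = 1006.5 kg/h.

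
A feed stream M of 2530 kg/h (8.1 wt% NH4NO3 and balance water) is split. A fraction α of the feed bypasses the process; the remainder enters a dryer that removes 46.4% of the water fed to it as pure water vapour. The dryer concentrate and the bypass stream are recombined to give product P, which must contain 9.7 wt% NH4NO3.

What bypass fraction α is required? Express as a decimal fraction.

0.613

All 2530×0.081 = 204.93 kg/h of NH4NO3 reaches P, so P = 204.93/0.097 = 2112.7 kg/h and vapour = 417.32 kg/h.
The evaporator receives (1−α)·2530 of feed at 0.919 water and removes 0.464 of that water:
0.464×0.919×(1−α)×2530 = 417.32
(1−α) = 417.32/1078.8 = 0.3868;  α = 0.6132.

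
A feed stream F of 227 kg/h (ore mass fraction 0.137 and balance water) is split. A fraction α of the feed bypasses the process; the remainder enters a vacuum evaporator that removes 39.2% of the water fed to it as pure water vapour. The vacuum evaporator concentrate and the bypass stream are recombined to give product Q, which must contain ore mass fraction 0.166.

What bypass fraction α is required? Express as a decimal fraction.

0.484

All 227×0.137 = 31.099 kg/h of ore reaches Q, so Q = 31.099/0.166 = 187.34 kg/h and vapour = 39.657 kg/h.
The evaporator receives (1−α)·227 of feed at 0.863 water and removes 0.392 of that water:
0.392×0.863×(1−α)×227 = 39.657
(1−α) = 39.657/76.793 = 0.5164;  α = 0.4836.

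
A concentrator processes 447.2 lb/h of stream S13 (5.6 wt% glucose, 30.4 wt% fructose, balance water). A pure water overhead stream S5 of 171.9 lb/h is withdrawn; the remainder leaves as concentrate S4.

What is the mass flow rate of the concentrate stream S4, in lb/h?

Concentrate = 447.2 − 171.9 = 275.3 lb/h.

275.3 lb/h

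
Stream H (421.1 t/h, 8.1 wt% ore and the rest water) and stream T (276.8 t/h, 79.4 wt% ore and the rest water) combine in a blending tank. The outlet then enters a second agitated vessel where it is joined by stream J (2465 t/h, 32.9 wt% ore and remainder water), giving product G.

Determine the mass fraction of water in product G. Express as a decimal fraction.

Overall, product flow = 3162.9 t/h.
water in = 421.1×0.919 + 276.8×0.206 + 2465×0.671 = 2098 t/h.
water fraction in G = 0.663.

0.663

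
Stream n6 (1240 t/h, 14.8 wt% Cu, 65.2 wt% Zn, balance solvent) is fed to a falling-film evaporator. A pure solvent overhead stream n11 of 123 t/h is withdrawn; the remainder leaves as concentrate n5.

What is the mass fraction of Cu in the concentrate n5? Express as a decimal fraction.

Cu is not removed: 1240×0.148 = 183.52 t/h of Cu enters n5.
Concentrate = 1240 − 123 = 1117 t/h.
Mass fraction = 183.52/1117 = 0.1643.

0.1643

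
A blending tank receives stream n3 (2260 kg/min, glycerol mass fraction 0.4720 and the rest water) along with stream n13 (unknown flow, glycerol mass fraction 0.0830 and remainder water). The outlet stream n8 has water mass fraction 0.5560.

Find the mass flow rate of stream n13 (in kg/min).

Let n13 be the unknown flow. Total out = 2260 + n13.
water balance: 1193.3 + 0.917·n13 = 0.556·(2260 + n13)
(0.917 − 0.556)·n13 = 0.556×2260 − 1193.3 = 63.28
n13 = 63.28 / 0.361 = 175.29 kg/min

175.3 kg/min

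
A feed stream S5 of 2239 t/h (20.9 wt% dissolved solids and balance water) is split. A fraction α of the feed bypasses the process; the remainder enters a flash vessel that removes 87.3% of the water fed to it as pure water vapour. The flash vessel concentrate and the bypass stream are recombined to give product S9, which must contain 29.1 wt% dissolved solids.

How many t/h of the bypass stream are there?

1325 t/h

All 2239×0.209 = 467.95 t/h of dissolved solids reaches S9, so S9 = 467.95/0.291 = 1608.1 t/h and vapour = 630.92 t/h.
The evaporator receives (1−α)·2239 of feed at 0.791 water and removes 0.873 of that water:
0.873×0.791×(1−α)×2239 = 630.92
(1−α) = 630.92/1546.1 = 0.4081;  α = 0.5919.
Bypass flow = 0.5919×2239 = 1325.3 t/h.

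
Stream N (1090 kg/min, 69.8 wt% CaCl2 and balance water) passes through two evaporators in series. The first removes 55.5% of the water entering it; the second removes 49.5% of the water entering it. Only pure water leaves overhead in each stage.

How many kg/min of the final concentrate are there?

834.8 kg/min

water in feed = 1090×0.302 = 329.18 kg/min.
After stage 1: water left = (1−0.555)×329.18 = 146.49; stream total = 907.31 kg/min.
After stage 2: water left = (1−0.495)×146.49 = 73.975; final concentrate = 834.79 kg/min.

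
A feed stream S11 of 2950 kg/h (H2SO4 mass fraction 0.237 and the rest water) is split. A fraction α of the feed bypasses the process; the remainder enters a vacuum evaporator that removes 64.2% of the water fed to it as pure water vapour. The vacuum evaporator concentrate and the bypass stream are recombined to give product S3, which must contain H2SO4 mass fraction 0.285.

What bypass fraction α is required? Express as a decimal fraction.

0.656

All 2950×0.237 = 699.15 kg/h of H2SO4 reaches S3, so S3 = 699.15/0.285 = 2453.2 kg/h and vapour = 496.84 kg/h.
The evaporator receives (1−α)·2950 of feed at 0.763 water and removes 0.642 of that water:
0.642×0.763×(1−α)×2950 = 496.84
(1−α) = 496.84/1445 = 0.3438;  α = 0.6562.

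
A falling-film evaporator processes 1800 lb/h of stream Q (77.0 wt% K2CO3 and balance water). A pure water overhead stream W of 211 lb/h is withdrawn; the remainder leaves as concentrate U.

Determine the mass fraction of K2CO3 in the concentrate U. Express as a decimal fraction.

0.872

K2CO3 is not removed: 1800×0.770 = 1386 lb/h of K2CO3 enters U.
Concentrate = 1800 − 211 = 1589 lb/h.
Mass fraction = 1386/1589 = 0.872.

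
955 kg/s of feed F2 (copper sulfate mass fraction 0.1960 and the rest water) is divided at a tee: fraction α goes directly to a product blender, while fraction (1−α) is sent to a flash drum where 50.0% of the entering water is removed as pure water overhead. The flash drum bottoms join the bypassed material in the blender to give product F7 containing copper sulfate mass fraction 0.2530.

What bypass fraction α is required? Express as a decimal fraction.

All 955×0.196 = 187.18 kg/s of copper sulfate reaches F7, so F7 = 187.18/0.253 = 739.84 kg/s and vapour = 215.16 kg/s.
The evaporator receives (1−α)·955 of feed at 0.804 water and removes 0.500 of that water:
0.500×0.804×(1−α)×955 = 215.16
(1−α) = 215.16/383.91 = 0.5604;  α = 0.4396.

0.440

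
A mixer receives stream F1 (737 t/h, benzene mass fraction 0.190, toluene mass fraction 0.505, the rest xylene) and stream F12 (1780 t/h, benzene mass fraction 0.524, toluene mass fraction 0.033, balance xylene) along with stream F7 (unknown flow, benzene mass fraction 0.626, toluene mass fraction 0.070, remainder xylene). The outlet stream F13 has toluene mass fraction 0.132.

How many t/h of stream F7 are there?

1592 t/h

Let F7 be the unknown flow. Total out = 2517 + F7.
toluene balance: 430.93 + 0.070·F7 = 0.132·(2517 + F7)
(0.070 − 0.132)·F7 = 0.132×2517 − 430.93 = -98.681
F7 = -98.681 / -0.062 = 1591.6 t/h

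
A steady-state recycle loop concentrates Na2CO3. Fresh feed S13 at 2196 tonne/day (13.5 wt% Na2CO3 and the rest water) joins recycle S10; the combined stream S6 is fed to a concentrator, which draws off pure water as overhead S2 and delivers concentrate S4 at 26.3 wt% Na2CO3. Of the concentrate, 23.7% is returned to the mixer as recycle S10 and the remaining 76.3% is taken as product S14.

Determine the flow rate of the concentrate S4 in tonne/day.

Overall Na2CO3 balance (none leaves overhead): Na2CO3 in fresh feed = Na2CO3 in product, i.e. 2196×0.135 = (1−0.237)·S4·0.263.
S4 = 296.46/(0.263×0.763) = 1477.4 tonne/day.

1477 tonne/day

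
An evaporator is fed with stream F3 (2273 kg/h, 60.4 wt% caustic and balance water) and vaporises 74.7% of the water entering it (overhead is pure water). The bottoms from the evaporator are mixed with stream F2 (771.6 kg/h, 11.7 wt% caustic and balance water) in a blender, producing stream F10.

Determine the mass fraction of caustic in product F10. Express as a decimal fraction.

Vapour removed = 0.747×0.396×2273 = 672.38 kg/h; concentrate = 1600.6 kg/h.
caustic reaching the mixer = 1372.9 (from concentrate) + 771.6×0.117 = 1463.2 kg/h.
Product flow = 1600.6 + 771.6 = 2372.2 kg/h; caustic fraction = 0.617.

0.617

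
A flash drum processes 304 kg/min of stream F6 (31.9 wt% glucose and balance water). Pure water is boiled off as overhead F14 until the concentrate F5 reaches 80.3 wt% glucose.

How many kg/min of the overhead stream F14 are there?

183.2 kg/min

glucose is conserved: 304×0.319 = 96.976 kg/min all reports to the concentrate.
Concentrate = 96.976/(target fraction) = 120.77 kg/min.
Overhead = 304 − 120.77 = 183.23 kg/min.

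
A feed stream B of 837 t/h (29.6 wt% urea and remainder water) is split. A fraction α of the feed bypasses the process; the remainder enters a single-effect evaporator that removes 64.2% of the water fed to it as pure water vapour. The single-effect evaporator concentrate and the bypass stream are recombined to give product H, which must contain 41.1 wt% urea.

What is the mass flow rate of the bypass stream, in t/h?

318.8 t/h

All 837×0.296 = 247.75 t/h of urea reaches H, so H = 247.75/0.411 = 602.8 t/h and vapour = 234.2 t/h.
The evaporator receives (1−α)·837 of feed at 0.704 water and removes 0.642 of that water:
0.642×0.704×(1−α)×837 = 234.2
(1−α) = 234.2/378.3 = 0.6191;  α = 0.3809.
Bypass flow = 0.3809×837 = 318.83 t/h.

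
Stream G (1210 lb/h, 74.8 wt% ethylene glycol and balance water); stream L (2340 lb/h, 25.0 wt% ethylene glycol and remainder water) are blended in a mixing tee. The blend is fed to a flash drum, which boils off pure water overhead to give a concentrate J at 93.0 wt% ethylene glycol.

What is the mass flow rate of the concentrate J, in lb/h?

1602 lb/h

ethylene glycol entering = 1210×0.748 + 2340×0.250 = 1490.1 lb/h.
All ethylene glycol reports to J, so J = 1490.1/0.930 = 1602.2 lb/h.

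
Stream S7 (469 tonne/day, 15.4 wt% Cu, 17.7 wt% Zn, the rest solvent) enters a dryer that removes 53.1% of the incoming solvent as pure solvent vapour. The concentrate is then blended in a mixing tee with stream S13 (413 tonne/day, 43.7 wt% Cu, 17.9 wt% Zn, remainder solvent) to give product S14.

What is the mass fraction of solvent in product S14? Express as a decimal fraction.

Vapour removed = 0.531×0.669×469 = 166.61 tonne/day; concentrate = 302.39 tonne/day.
solvent reaching the mixer = 147.15 (from concentrate) + 413×0.384 = 305.75 tonne/day.
Product flow = 302.39 + 413 = 715.39 tonne/day; solvent fraction = 0.427.

0.427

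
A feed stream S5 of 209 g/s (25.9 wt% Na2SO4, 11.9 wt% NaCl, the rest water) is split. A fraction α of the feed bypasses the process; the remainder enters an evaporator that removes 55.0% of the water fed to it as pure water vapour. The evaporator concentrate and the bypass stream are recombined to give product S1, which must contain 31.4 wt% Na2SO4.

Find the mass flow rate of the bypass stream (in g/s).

All 209×0.259 = 54.131 g/s of Na2SO4 reaches S1, so S1 = 54.131/0.314 = 172.39 g/s and vapour = 36.608 g/s.
The evaporator receives (1−α)·209 of feed at 0.622 water and removes 0.550 of that water:
0.550×0.622×(1−α)×209 = 36.608
(1−α) = 36.608/71.499 = 0.5120;  α = 0.4880.
Bypass flow = 0.4880×209 = 101.99 g/s.

102 g/s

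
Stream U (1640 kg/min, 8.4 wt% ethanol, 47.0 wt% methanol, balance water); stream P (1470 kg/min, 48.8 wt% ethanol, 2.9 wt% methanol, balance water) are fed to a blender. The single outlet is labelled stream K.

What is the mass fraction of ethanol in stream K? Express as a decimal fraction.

Total flow out = 1640 + 1470 = 3110 kg/min.
ethanol in = 1640×0.084 + 1470×0.488 = 855.12 kg/min.
ethanol mass fraction in K = 855.12/3110 = 0.275.

0.275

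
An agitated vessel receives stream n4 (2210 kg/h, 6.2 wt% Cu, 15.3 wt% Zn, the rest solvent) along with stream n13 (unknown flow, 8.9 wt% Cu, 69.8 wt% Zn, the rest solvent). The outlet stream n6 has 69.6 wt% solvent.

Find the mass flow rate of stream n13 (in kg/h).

407.2 kg/h

Let n13 be the unknown flow. Total out = 2210 + n13.
solvent balance: 1734.9 + 0.213·n13 = 0.696·(2210 + n13)
(0.213 − 0.696)·n13 = 0.696×2210 − 1734.9 = -196.69
n13 = -196.69 / -0.483 = 407.23 kg/h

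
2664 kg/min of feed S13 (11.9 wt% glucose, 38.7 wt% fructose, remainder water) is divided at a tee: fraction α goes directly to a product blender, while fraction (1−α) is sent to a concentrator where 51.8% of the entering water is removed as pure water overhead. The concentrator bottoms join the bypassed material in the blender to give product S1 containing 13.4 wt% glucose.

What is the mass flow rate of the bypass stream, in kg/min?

1499 kg/min

All 2664×0.119 = 317.02 kg/min of glucose reaches S1, so S1 = 317.02/0.134 = 2365.8 kg/min and vapour = 298.21 kg/min.
The evaporator receives (1−α)·2664 of feed at 0.494 water and removes 0.518 of that water:
0.518×0.494×(1−α)×2664 = 298.21
(1−α) = 298.21/681.7 = 0.4375;  α = 0.5625.
Bypass flow = 0.5625×2664 = 1498.6 kg/min.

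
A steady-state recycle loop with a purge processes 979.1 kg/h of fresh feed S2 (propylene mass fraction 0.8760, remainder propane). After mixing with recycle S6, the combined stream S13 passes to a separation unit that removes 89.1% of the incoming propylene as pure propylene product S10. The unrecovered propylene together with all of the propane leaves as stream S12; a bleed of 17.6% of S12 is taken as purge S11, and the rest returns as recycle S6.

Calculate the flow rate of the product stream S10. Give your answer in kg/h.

propylene in S13: m_A = 979.1×0.876 + (1−0.176)·(1−0.891)·m_A, so m_A = 857.69/0.9102 = 942.33 kg/h.
Product S10 = 0.891×942.33 = 839.61 kg/h.

839.6 kg/h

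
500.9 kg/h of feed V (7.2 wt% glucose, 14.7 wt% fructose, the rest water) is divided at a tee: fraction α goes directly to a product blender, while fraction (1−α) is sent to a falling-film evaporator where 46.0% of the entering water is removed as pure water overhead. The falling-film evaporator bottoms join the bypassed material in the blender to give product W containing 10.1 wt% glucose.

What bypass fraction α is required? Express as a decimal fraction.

All 500.9×0.072 = 36.065 kg/h of glucose reaches W, so W = 36.065/0.101 = 357.08 kg/h and vapour = 143.82 kg/h.
The evaporator receives (1−α)·500.9 of feed at 0.781 water and removes 0.460 of that water:
0.460×0.781×(1−α)×500.9 = 143.82
(1−α) = 143.82/179.95 = 0.7992;  α = 0.2008.

0.201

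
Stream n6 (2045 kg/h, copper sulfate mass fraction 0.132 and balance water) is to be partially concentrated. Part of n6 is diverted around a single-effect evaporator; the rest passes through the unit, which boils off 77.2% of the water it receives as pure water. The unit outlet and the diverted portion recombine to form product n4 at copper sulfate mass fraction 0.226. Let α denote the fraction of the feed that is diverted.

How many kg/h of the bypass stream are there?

775.7 kg/h

All 2045×0.132 = 269.94 kg/h of copper sulfate reaches n4, so n4 = 269.94/0.226 = 1194.4 kg/h and vapour = 850.58 kg/h.
The evaporator receives (1−α)·2045 of feed at 0.868 water and removes 0.772 of that water:
0.772×0.868×(1−α)×2045 = 850.58
(1−α) = 850.58/1370.3 = 0.6207;  α = 0.3793.
Bypass flow = 0.3793×2045 = 775.67 kg/h.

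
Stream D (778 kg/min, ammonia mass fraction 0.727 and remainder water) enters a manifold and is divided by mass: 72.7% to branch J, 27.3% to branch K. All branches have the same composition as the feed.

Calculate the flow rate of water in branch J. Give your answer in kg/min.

Branch J total = 0.727×778 = 565.61 kg/min.
water in J = 0.273×565.61 = 154.41 kg/min.

154.4 kg/min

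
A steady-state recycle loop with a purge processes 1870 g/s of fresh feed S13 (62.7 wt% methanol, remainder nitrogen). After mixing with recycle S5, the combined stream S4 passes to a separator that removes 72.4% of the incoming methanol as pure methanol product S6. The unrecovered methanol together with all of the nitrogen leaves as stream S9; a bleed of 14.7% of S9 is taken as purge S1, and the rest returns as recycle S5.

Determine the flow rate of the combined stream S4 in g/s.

6278 g/s

nitrogen enters only via S13 and leaves only via the purge: 1870×0.373 = 0.147×(nitrogen in S9), and the separator passes all nitrogen, so nitrogen in S4 = nitrogen in S9 = 4745 g/s.
methanol in S4: m_A = 1870×0.627 + (1−0.147)·(1−0.724)·m_A, so m_A = 1172.5/0.7646 = 1533.5 g/s.
S4 = 1533.5 + 4745 = 6278.5 g/s.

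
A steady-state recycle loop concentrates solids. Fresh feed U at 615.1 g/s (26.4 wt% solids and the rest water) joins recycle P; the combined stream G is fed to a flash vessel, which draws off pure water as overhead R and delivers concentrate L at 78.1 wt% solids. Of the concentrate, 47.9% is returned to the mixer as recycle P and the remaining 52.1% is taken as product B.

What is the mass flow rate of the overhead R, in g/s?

Overall solids balance (none leaves overhead): solids in fresh feed = solids in product, i.e. 615.1×0.264 = (1−0.479)·L·0.781.
L = 162.39/(0.781×0.521) = 399.08 g/s.
Recycle P = 0.479×399.08 = 191.16 g/s.
Combined feed G = 615.1 + 191.16 = 806.26 g/s.
Overhead R = G − L = 806.26 − 399.08 = 407.18 g/s.

407.2 g/s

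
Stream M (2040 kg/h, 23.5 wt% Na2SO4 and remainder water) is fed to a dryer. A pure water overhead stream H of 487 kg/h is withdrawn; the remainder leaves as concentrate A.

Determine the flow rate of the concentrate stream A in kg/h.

1553 kg/h

Concentrate = 2040 − 487 = 1553 kg/h.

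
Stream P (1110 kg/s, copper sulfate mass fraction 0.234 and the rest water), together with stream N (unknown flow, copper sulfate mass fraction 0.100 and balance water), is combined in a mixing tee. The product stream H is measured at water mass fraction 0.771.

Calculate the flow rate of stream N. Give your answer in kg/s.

Let N be the unknown flow. Total out = 1110 + N.
water balance: 850.26 + 0.900·N = 0.771·(1110 + N)
(0.900 − 0.771)·N = 0.771×1110 − 850.26 = 5.55
N = 5.55 / 0.129 = 43.023 kg/s

43.02 kg/s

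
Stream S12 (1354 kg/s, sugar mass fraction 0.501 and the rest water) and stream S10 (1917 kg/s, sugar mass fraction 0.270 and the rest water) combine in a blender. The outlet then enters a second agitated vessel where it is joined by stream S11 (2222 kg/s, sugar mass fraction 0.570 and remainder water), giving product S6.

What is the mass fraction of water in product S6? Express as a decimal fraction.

0.552

Overall, product flow = 5493 kg/s.
water in = 1354×0.499 + 1917×0.730 + 2222×0.430 = 3030.5 kg/s.
water fraction in S6 = 0.552.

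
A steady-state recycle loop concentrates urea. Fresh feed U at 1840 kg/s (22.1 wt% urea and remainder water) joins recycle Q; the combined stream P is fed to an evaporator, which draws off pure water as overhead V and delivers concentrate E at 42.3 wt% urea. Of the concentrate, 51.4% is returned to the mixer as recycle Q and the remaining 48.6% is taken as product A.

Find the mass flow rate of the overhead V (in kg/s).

878.7 kg/s

Overall urea balance (none leaves overhead): urea in fresh feed = urea in product, i.e. 1840×0.221 = (1−0.514)·E·0.423.
E = 406.64/(0.423×0.486) = 1978 kg/s.
Recycle Q = 0.514×1978 = 1016.7 kg/s.
Combined feed P = 1840 + 1016.7 = 2856.7 kg/s.
Overhead V = P − E = 2856.7 − 1978 = 878.68 kg/s.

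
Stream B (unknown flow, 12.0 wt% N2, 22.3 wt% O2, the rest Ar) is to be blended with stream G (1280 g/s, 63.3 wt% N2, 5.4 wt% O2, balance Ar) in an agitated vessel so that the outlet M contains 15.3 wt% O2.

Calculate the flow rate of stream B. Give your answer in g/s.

1810 g/s

Let B be the unknown flow. Total out = 1280 + B.
O2 balance: 69.12 + 0.223·B = 0.153·(1280 + B)
(0.223 − 0.153)·B = 0.153×1280 − 69.12 = 126.72
B = 126.72 / 0.070 = 1810.3 g/s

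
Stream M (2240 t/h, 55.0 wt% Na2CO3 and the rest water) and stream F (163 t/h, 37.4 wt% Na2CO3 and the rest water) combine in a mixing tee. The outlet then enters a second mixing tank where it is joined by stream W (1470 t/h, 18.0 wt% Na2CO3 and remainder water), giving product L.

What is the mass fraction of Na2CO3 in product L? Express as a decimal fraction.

0.402

Overall, product flow = 3873 t/h.
Na2CO3 in = 2240×0.550 + 163×0.374 + 1470×0.180 = 1557.6 t/h.
Na2CO3 fraction in L = 0.402.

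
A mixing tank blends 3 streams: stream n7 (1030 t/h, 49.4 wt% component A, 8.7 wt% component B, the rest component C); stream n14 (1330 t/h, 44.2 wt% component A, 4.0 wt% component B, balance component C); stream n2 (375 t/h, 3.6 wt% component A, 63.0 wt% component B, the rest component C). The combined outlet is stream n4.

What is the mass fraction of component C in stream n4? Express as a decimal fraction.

Total flow out = 1030 + 1330 + 375 = 2735 t/h.
component C in = 1030×0.419 + 1330×0.518 + 375×0.334 = 1245.8 t/h.
component C mass fraction in n4 = 1245.8/2735 = 0.455.

0.455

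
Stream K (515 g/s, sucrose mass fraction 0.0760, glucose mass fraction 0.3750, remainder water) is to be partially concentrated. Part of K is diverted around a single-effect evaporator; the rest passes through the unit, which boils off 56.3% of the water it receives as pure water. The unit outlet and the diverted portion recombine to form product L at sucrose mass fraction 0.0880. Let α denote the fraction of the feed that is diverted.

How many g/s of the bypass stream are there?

287.8 g/s

All 515×0.076 = 39.14 g/s of sucrose reaches L, so L = 39.14/0.088 = 444.77 g/s and vapour = 70.227 g/s.
The evaporator receives (1−α)·515 of feed at 0.549 water and removes 0.563 of that water:
0.563×0.549×(1−α)×515 = 70.227
(1−α) = 70.227/159.18 = 0.4412;  α = 0.5588.
Bypass flow = 0.5588×515 = 287.79 g/s.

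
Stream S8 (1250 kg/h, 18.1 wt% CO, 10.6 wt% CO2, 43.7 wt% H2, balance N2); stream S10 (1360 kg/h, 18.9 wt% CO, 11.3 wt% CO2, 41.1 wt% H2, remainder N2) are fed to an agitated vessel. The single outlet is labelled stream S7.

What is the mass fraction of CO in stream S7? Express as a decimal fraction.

0.185

Total flow out = 1250 + 1360 = 2610 kg/h.
CO in = 1250×0.181 + 1360×0.189 = 483.29 kg/h.
CO mass fraction in S7 = 483.29/2610 = 0.185.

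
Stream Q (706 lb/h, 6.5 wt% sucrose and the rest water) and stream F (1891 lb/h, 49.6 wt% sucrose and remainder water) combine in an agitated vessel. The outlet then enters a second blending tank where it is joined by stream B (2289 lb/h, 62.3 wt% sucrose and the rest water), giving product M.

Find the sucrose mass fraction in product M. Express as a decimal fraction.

0.4932

Overall, product flow = 4886 lb/h.
sucrose in = 706×0.065 + 1891×0.496 + 2289×0.623 = 2409.9 lb/h.
sucrose fraction in M = 0.4932.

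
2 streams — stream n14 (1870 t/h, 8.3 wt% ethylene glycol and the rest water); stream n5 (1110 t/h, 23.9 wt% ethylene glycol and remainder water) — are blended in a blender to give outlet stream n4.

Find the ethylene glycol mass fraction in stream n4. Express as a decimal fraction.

0.1411

Total flow out = 1870 + 1110 = 2980 t/h.
ethylene glycol in = 1870×0.083 + 1110×0.239 = 420.5 t/h.
ethylene glycol mass fraction in n4 = 420.5/2980 = 0.1411.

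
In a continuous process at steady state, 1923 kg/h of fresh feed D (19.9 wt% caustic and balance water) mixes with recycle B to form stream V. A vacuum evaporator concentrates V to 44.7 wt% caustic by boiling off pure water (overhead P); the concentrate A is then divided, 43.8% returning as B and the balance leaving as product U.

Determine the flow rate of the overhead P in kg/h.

1067 kg/h

Overall caustic balance (none leaves overhead): caustic in fresh feed = caustic in product, i.e. 1923×0.199 = (1−0.438)·A·0.447.
A = 382.68/(0.447×0.562) = 1523.3 kg/h.
Recycle B = 0.438×1523.3 = 667.21 kg/h.
Combined feed V = 1923 + 667.21 = 2590.2 kg/h.
Overhead P = V − A = 2590.2 − 1523.3 = 1066.9 kg/h.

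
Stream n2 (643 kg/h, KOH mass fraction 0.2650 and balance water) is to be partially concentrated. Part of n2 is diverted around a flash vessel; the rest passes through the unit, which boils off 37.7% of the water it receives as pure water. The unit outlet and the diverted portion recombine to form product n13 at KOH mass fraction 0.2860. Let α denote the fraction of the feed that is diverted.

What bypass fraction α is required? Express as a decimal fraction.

All 643×0.265 = 170.4 kg/h of KOH reaches n13, so n13 = 170.4/0.286 = 595.79 kg/h and vapour = 47.213 kg/h.
The evaporator receives (1−α)·643 of feed at 0.735 water and removes 0.377 of that water:
0.377×0.735×(1−α)×643 = 47.213
(1−α) = 47.213/178.17 = 0.2650;  α = 0.7350.

0.735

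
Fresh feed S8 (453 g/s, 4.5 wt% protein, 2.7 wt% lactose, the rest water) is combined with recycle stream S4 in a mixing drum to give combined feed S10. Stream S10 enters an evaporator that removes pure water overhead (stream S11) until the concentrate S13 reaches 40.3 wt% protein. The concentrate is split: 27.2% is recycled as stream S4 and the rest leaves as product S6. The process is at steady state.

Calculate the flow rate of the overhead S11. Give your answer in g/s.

402.4 g/s

Overall protein balance (none leaves overhead): protein in fresh feed = protein in product, i.e. 453×0.045 = (1−0.272)·S13·0.403.
S13 = 20.385/(0.403×0.728) = 69.482 g/s.
Recycle S4 = 0.272×69.482 = 18.899 g/s.
Combined feed S10 = 453 + 18.899 = 471.9 g/s.
Overhead S11 = S10 − S13 = 471.9 − 69.482 = 402.42 g/s.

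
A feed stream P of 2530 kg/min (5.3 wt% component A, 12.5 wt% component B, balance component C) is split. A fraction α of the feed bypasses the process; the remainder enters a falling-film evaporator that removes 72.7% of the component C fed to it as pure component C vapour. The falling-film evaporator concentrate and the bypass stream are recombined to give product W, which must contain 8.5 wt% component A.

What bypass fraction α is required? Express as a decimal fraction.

0.370

All 2530×0.053 = 134.09 kg/min of component A reaches W, so W = 134.09/0.085 = 1577.5 kg/min and vapour = 952.47 kg/min.
The evaporator receives (1−α)·2530 of feed at 0.822 component C and removes 0.727 of that component C:
0.727×0.822×(1−α)×2530 = 952.47
(1−α) = 952.47/1511.9 = 0.6300;  α = 0.3700.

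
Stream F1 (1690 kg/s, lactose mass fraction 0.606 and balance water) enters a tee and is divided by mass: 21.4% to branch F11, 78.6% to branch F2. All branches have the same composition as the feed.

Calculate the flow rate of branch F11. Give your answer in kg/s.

Branch F11 flow = 0.214×1690 = 361.66 kg/s.

361.7 kg/s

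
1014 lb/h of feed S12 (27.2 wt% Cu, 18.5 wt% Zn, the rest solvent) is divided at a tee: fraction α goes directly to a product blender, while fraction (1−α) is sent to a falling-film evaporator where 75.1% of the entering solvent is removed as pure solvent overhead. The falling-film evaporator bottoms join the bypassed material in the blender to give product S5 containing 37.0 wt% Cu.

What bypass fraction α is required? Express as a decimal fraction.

0.350

All 1014×0.272 = 275.81 lb/h of Cu reaches S5, so S5 = 275.81/0.370 = 745.43 lb/h and vapour = 268.57 lb/h.
The evaporator receives (1−α)·1014 of feed at 0.543 solvent and removes 0.751 of that solvent:
0.751×0.543×(1−α)×1014 = 268.57
(1−α) = 268.57/413.5 = 0.6495;  α = 0.3505.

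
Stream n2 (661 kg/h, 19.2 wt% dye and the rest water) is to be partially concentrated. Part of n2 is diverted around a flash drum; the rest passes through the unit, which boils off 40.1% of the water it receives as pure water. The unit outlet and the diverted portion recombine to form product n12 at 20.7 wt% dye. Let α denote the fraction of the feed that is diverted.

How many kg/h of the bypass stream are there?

All 661×0.192 = 126.91 kg/h of dye reaches n12, so n12 = 126.91/0.207 = 613.1 kg/h and vapour = 47.899 kg/h.
The evaporator receives (1−α)·661 of feed at 0.808 water and removes 0.401 of that water:
0.401×0.808×(1−α)×661 = 47.899
(1−α) = 47.899/214.17 = 0.2236;  α = 0.7764.
Bypass flow = 0.7764×661 = 513.17 kg/h.

513.2 kg/h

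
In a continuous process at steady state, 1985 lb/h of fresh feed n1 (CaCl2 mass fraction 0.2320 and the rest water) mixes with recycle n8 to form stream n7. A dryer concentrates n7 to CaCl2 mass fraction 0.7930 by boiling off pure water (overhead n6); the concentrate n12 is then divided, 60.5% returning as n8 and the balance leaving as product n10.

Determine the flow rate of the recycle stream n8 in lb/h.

Overall CaCl2 balance (none leaves overhead): CaCl2 in fresh feed = CaCl2 in product, i.e. 1985×0.232 = (1−0.605)·n12·0.793.
n12 = 460.52/(0.793×0.395) = 1470.2 lb/h.
Recycle n8 = 0.605×1470.2 = 889.47 lb/h.

889.5 lb/h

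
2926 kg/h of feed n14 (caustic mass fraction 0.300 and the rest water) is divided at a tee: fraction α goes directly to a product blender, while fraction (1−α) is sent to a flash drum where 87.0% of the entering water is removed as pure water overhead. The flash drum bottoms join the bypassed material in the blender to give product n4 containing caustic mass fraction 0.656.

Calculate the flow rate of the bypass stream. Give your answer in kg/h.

All 2926×0.300 = 877.8 kg/h of caustic reaches n4, so n4 = 877.8/0.656 = 1338.1 kg/h and vapour = 1587.9 kg/h.
The evaporator receives (1−α)·2926 of feed at 0.700 water and removes 0.870 of that water:
0.870×0.700×(1−α)×2926 = 1587.9
(1−α) = 1587.9/1781.9 = 0.8911;  α = 0.1089.
Bypass flow = 0.1089×2926 = 318.63 kg/h.

318.6 kg/h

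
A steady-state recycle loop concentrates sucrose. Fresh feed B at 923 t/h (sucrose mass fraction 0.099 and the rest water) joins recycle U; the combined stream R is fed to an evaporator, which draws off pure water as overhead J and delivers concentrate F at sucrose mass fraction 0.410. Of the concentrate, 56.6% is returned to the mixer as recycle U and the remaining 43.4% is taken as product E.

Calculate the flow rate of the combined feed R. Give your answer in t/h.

Overall sucrose balance (none leaves overhead): sucrose in fresh feed = sucrose in product, i.e. 923×0.099 = (1−0.566)·F·0.410.
F = 91.377/(0.410×0.434) = 513.53 t/h.
Recycle U = 0.566×513.53 = 290.66 t/h.
Combined feed R = 923 + 290.66 = 1213.7 t/h.

1214 t/h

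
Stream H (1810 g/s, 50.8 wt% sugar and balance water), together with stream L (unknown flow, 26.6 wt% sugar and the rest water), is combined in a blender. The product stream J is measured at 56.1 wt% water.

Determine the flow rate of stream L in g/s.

721.9 g/s

Let L be the unknown flow. Total out = 1810 + L.
water balance: 890.52 + 0.734·L = 0.561·(1810 + L)
(0.734 − 0.561)·L = 0.561×1810 − 890.52 = 124.89
L = 124.89 / 0.173 = 721.91 g/s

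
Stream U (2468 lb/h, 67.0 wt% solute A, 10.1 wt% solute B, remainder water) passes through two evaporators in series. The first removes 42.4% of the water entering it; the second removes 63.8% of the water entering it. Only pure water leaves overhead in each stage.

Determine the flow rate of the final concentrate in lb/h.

2021 lb/h

water in feed = 2468×0.229 = 565.17 lb/h.
After stage 1: water left = (1−0.424)×565.17 = 325.54; stream total = 2228.4 lb/h.
After stage 2: water left = (1−0.638)×325.54 = 117.85; final concentrate = 2020.7 lb/h.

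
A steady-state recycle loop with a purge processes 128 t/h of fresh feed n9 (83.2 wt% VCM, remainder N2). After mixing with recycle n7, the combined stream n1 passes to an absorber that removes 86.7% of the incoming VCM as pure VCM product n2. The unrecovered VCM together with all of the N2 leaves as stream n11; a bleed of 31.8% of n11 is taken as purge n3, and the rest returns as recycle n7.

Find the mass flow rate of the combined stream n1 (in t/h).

N2 enters only via n9 and leaves only via the purge: 128×0.168 = 0.318×(N2 in n11), and the absorber passes all N2, so N2 in n1 = N2 in n11 = 67.623 t/h.
VCM in n1: m_A = 128×0.832 + (1−0.318)·(1−0.867)·m_A, so m_A = 106.5/0.9093 = 117.12 t/h.
n1 = 117.12 + 67.623 = 184.74 t/h.

184.7 t/h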